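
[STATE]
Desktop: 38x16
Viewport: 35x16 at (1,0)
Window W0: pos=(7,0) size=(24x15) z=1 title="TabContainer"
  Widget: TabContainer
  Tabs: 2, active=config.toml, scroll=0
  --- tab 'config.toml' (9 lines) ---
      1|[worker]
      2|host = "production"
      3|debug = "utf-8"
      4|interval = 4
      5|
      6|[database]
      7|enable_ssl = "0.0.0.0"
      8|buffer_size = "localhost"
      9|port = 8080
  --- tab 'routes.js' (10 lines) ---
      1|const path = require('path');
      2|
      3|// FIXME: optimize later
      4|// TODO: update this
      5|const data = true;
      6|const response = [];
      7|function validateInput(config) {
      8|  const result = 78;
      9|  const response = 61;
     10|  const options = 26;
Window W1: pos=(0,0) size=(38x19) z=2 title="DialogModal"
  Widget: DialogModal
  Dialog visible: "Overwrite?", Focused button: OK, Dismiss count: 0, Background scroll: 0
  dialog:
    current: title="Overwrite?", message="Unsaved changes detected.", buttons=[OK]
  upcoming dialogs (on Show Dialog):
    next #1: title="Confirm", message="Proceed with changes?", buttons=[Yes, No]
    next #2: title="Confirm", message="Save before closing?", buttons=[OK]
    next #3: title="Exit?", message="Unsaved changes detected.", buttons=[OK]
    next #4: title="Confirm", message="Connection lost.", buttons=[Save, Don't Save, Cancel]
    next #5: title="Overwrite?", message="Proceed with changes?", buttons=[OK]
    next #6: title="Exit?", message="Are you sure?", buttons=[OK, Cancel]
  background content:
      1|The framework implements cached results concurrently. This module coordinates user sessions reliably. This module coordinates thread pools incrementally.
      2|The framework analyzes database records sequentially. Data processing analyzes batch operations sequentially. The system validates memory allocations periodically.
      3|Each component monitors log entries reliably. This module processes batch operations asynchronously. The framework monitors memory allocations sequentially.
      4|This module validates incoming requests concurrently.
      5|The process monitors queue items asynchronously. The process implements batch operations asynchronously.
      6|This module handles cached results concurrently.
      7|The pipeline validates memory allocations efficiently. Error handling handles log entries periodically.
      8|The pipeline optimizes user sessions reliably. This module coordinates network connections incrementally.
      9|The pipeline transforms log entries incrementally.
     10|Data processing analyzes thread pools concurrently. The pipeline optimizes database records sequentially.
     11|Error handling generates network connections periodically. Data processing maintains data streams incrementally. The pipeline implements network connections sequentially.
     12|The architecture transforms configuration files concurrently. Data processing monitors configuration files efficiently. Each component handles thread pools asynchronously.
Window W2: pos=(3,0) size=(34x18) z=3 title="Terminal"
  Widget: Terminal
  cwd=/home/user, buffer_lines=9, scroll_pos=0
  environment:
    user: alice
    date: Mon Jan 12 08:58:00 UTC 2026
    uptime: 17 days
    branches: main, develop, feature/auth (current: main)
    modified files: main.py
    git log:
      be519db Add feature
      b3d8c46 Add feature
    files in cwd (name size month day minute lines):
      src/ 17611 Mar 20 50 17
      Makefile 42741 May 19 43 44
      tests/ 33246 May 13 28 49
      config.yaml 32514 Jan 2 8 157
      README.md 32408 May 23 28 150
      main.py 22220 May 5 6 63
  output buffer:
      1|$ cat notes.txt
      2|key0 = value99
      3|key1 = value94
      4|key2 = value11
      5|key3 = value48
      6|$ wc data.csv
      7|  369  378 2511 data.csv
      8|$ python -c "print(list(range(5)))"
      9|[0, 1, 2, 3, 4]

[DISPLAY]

━━┏━━━━━━━━━━━━━━━━━━━━━━━━━━━━━━━━
 D┃ Terminal                       
──┠────────────────────────────────
Th┃$ cat notes.txt                 
Th┃key0 = value99                  
Ea┃key1 = value94                  
Th┃key2 = value11                  
Th┃key3 = value48                  
Th┃$ wc data.csv                   
Th┃  369  378 2511 data.csv        
Th┃$ python -c "print(list(range(5)
Th┃[0, 1, 2, 3, 4]                 
Da┃$ █                             
Er┃                                
Th┃                                
  ┃                                


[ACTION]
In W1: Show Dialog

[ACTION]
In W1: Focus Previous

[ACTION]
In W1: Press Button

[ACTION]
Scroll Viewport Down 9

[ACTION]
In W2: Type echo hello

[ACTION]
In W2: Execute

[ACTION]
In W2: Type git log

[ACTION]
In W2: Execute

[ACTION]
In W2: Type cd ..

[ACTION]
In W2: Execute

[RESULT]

━━┏━━━━━━━━━━━━━━━━━━━━━━━━━━━━━━━━
 D┃ Terminal                       
──┠────────────────────────────────
Th┃key2 = value11                  
Th┃key3 = value48                  
Ea┃$ wc data.csv                   
Th┃  369  378 2511 data.csv        
Th┃$ python -c "print(list(range(5)
Th┃[0, 1, 2, 3, 4]                 
Th┃$ echo hello                    
Th┃hello                           
Th┃$ git log                       
Da┃be519db Add feature             
Er┃b3d8c46 Add feature             
Th┃$ cd ..                         
  ┃                                


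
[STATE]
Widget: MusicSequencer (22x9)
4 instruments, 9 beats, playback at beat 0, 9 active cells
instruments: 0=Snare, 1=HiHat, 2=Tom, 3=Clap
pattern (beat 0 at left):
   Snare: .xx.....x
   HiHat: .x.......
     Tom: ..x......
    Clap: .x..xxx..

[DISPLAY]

      ▼12345678       
 Snare·██·····█       
 HiHat·█·······       
   Tom··█······       
  Clap·█··███··       
                      
                      
                      
                      


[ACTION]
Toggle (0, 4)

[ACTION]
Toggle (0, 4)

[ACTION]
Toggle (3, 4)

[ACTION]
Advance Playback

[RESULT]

      0▼2345678       
 Snare·██·····█       
 HiHat·█·······       
   Tom··█······       
  Clap·█···██··       
                      
                      
                      
                      


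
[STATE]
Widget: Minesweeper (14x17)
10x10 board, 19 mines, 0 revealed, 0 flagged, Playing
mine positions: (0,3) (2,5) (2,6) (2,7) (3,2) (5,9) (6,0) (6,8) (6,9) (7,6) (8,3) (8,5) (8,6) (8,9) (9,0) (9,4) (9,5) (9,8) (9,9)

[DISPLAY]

■■■■■■■■■■    
■■■■■■■■■■    
■■■■■■■■■■    
■■■■■■■■■■    
■■■■■■■■■■    
■■■■■■■■■■    
■■■■■■■■■■    
■■■■■■■■■■    
■■■■■■■■■■    
■■■■■■■■■■    
              
              
              
              
              
              
              


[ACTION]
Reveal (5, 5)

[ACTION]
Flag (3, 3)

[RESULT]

■■■■■■■■■■    
■■■■■■■■■■    
■■■■■■■■■■    
■■■112321■    
■111    1■    
■1     13■    
■1   112■■    
■11123■■■■    
■■■■■■■■■■    
■■■■■■■■■■    
              
              
              
              
              
              
              


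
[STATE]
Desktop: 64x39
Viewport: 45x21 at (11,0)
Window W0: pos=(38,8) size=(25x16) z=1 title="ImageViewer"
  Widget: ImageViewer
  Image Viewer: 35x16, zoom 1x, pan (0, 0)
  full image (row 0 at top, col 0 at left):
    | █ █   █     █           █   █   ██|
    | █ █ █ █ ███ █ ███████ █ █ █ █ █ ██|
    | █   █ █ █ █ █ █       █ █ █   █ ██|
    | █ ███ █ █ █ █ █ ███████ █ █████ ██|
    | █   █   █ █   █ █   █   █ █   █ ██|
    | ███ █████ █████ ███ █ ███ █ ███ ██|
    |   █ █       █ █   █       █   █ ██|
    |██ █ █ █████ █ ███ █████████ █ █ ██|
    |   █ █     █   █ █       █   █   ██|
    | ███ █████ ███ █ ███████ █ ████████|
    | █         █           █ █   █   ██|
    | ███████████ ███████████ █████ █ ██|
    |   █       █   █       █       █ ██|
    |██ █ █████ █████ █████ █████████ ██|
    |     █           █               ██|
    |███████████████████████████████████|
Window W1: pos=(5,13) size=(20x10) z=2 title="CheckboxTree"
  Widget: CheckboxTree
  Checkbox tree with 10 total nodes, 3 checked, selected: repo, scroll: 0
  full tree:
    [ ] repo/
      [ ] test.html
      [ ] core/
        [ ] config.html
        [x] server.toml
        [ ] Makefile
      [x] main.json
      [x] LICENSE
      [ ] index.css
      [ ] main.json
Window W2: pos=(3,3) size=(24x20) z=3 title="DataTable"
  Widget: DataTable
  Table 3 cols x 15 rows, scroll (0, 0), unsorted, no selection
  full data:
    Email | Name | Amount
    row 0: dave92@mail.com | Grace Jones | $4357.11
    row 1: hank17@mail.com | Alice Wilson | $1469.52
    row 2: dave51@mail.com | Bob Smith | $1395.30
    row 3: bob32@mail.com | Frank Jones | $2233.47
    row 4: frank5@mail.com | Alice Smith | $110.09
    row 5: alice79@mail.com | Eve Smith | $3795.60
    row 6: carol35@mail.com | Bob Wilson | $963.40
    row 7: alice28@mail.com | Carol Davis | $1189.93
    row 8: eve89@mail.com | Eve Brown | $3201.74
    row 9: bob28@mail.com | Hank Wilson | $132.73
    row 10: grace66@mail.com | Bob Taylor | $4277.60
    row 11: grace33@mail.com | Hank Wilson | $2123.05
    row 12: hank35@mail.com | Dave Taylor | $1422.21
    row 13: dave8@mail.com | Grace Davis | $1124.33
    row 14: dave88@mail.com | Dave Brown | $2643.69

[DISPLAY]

                                             
                                             
                                             
━━━━━━━━━━━━━━━┓                             
ble            ┃                             
───────────────┨                             
         │Name ┃                             
─────────┼─────┃                             
mail.com │Grace┃           ┏━━━━━━━━━━━━━━━━━
mail.com │Alice┃           ┃ ImageViewer     
mail.com │Bob S┃           ┠─────────────────
ail.com  │Frank┃           ┃ █ █   █     █   
mail.com │Alice┃           ┃ █ █ █ █ ███ █ ██
@mail.com│Eve S┃           ┃ █   █ █ █ █ █ █ 
@mail.com│Bob W┃           ┃ █ ███ █ █ █ █ █ 
@mail.com│Carol┃           ┃ █   █   █ █   █ 
ail.com  │Eve B┃           ┃ ███ █████ █████ 
ail.com  │Hank ┃           ┃   █ █       █ █ 
@mail.com│Bob T┃           ┃██ █ █ █████ █ ██
@mail.com│Hank ┃           ┃   █ █     █   █ 
mail.com │Dave ┃           ┃ ███ █████ ███ █ 


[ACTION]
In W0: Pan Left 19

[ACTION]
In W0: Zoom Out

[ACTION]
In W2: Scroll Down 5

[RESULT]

                                             
                                             
                                             
━━━━━━━━━━━━━━━┓                             
ble            ┃                             
───────────────┨                             
         │Name ┃                             
─────────┼─────┃                             
mail.com │Alice┃           ┏━━━━━━━━━━━━━━━━━
mail.com │Bob S┃           ┃ ImageViewer     
ail.com  │Frank┃           ┠─────────────────
mail.com │Alice┃           ┃ █ █   █     █   
@mail.com│Eve S┃           ┃ █ █ █ █ ███ █ ██
@mail.com│Bob W┃           ┃ █   █ █ █ █ █ █ 
@mail.com│Carol┃           ┃ █ ███ █ █ █ █ █ 
ail.com  │Eve B┃           ┃ █   █   █ █   █ 
ail.com  │Hank ┃           ┃ ███ █████ █████ 
@mail.com│Bob T┃           ┃   █ █       █ █ 
@mail.com│Hank ┃           ┃██ █ █ █████ █ ██
mail.com │Dave ┃           ┃   █ █     █   █ 
ail.com  │Grace┃           ┃ ███ █████ ███ █ 


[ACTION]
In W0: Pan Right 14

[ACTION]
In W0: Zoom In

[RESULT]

                                             
                                             
                                             
━━━━━━━━━━━━━━━┓                             
ble            ┃                             
───────────────┨                             
         │Name ┃                             
─────────┼─────┃                             
mail.com │Alice┃           ┏━━━━━━━━━━━━━━━━━
mail.com │Bob S┃           ┃ ImageViewer     
ail.com  │Frank┃           ┠─────────────────
mail.com │Alice┃           ┃██          ██   
@mail.com│Eve S┃           ┃██          ██   
@mail.com│Bob W┃           ┃██  ██████  ██  █
@mail.com│Carol┃           ┃██  ██████  ██  █
ail.com  │Eve B┃           ┃██  ██  ██  ██  █
ail.com  │Hank ┃           ┃██  ██  ██  ██  █
@mail.com│Bob T┃           ┃██  ██  ██  ██  █
@mail.com│Hank ┃           ┃██  ██  ██  ██  █
mail.com │Dave ┃           ┃    ██  ██      █
ail.com  │Grace┃           ┃    ██  ██      █


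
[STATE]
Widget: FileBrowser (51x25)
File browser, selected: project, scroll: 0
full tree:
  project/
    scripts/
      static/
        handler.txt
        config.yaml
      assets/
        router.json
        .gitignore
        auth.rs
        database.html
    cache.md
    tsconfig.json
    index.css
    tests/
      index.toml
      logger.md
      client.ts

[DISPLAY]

> [-] project/                                     
    [+] scripts/                                   
    cache.md                                       
    tsconfig.json                                  
    index.css                                      
    [+] tests/                                     
                                                   
                                                   
                                                   
                                                   
                                                   
                                                   
                                                   
                                                   
                                                   
                                                   
                                                   
                                                   
                                                   
                                                   
                                                   
                                                   
                                                   
                                                   
                                                   


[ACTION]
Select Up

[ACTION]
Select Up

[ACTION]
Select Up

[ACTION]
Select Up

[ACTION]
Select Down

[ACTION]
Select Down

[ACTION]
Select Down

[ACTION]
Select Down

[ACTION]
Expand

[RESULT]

  [-] project/                                     
    [+] scripts/                                   
    cache.md                                       
    tsconfig.json                                  
  > index.css                                      
    [+] tests/                                     
                                                   
                                                   
                                                   
                                                   
                                                   
                                                   
                                                   
                                                   
                                                   
                                                   
                                                   
                                                   
                                                   
                                                   
                                                   
                                                   
                                                   
                                                   
                                                   


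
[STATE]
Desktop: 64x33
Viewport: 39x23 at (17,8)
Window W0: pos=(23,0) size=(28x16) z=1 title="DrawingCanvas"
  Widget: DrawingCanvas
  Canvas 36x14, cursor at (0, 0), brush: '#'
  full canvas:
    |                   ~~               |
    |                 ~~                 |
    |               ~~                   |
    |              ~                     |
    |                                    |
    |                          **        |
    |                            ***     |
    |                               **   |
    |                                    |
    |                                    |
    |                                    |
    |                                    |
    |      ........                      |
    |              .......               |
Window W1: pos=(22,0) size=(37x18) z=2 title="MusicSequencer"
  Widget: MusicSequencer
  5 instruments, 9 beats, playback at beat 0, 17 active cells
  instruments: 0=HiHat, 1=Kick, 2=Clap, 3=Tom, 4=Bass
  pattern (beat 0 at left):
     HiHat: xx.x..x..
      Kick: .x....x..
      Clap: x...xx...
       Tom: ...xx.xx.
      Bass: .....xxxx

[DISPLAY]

     ┃  Bass·····████                  
     ┃                                 
     ┃                                 
     ┃                                 
     ┃                                 
     ┃                                 
     ┃                                 
     ┃                                 
     ┃                                 
     ┗━━━━━━━━━━━━━━━━━━━━━━━━━━━━━━━━━
                                       
                                       
                                       
                                       
                                       
                                       
                                       
                                       
                                       
                                       
                                       
                                       
                                       


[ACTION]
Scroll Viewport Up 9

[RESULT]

     ┏━━━━━━━━━━━━━━━━━━━━━━━━━━━━━━━━━
     ┃ MusicSequencer                  
     ┠─────────────────────────────────
     ┃      ▼12345678                  
     ┃ HiHat██·█··█··                  
     ┃  Kick·█····█··                  
     ┃  Clap█···██···                  
     ┃   Tom···██·██·                  
     ┃  Bass·····████                  
     ┃                                 
     ┃                                 
     ┃                                 
     ┃                                 
     ┃                                 
     ┃                                 
     ┃                                 
     ┃                                 
     ┗━━━━━━━━━━━━━━━━━━━━━━━━━━━━━━━━━
                                       
                                       
                                       
                                       
                                       


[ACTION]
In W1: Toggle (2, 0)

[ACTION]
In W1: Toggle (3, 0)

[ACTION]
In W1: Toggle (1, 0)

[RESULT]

     ┏━━━━━━━━━━━━━━━━━━━━━━━━━━━━━━━━━
     ┃ MusicSequencer                  
     ┠─────────────────────────────────
     ┃      ▼12345678                  
     ┃ HiHat██·█··█··                  
     ┃  Kick██····█··                  
     ┃  Clap····██···                  
     ┃   Tom█··██·██·                  
     ┃  Bass·····████                  
     ┃                                 
     ┃                                 
     ┃                                 
     ┃                                 
     ┃                                 
     ┃                                 
     ┃                                 
     ┃                                 
     ┗━━━━━━━━━━━━━━━━━━━━━━━━━━━━━━━━━
                                       
                                       
                                       
                                       
                                       


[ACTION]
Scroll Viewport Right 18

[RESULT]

━━━━━━━━━━━━━━━━━━━━━━━━━━━━━━━━━┓     
usicSequencer                    ┃     
─────────────────────────────────┨     
    ▼12345678                    ┃     
iHat██·█··█··                    ┃     
Kick██····█··                    ┃     
Clap····██···                    ┃     
 Tom█··██·██·                    ┃     
Bass·····████                    ┃     
                                 ┃     
                                 ┃     
                                 ┃     
                                 ┃     
                                 ┃     
                                 ┃     
                                 ┃     
                                 ┃     
━━━━━━━━━━━━━━━━━━━━━━━━━━━━━━━━━┛     
                                       
                                       
                                       
                                       
                                       


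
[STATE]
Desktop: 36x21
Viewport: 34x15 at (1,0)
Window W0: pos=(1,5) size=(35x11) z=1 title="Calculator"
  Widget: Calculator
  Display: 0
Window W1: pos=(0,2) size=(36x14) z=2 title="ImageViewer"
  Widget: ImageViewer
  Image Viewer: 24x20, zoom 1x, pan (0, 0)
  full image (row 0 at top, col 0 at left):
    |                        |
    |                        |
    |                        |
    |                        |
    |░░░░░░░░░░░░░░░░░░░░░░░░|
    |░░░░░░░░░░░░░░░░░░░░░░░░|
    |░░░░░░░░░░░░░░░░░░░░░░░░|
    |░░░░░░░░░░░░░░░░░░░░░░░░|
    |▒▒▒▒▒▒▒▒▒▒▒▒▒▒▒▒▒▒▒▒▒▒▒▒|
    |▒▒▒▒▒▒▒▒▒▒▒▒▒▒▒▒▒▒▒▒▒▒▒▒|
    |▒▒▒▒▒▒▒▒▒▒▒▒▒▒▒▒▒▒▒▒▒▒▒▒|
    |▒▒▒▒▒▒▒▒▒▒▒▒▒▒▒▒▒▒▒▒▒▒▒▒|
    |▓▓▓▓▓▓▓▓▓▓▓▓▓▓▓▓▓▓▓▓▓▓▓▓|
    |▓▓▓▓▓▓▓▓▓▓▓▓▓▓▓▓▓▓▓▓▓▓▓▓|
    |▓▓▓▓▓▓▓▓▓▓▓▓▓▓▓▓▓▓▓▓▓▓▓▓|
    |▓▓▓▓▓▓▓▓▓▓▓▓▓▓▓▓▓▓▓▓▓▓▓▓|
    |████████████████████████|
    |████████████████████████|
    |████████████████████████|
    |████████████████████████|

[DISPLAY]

                                  
                                  
━━━━━━━━━━━━━━━━━━━━━━━━━━━━━━━━━━
 ImageViewer                      
──────────────────────────────────
                                  
                                  
                                  
                                  
░░░░░░░░░░░░░░░░░░░░░░░░          
░░░░░░░░░░░░░░░░░░░░░░░░          
░░░░░░░░░░░░░░░░░░░░░░░░          
░░░░░░░░░░░░░░░░░░░░░░░░          
▒▒▒▒▒▒▒▒▒▒▒▒▒▒▒▒▒▒▒▒▒▒▒▒          
▒▒▒▒▒▒▒▒▒▒▒▒▒▒▒▒▒▒▒▒▒▒▒▒          


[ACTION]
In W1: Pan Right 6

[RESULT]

                                  
                                  
━━━━━━━━━━━━━━━━━━━━━━━━━━━━━━━━━━
 ImageViewer                      
──────────────────────────────────
                                  
                                  
                                  
                                  
░░░░░░░░░░░░░░░░░░                
░░░░░░░░░░░░░░░░░░                
░░░░░░░░░░░░░░░░░░                
░░░░░░░░░░░░░░░░░░                
▒▒▒▒▒▒▒▒▒▒▒▒▒▒▒▒▒▒                
▒▒▒▒▒▒▒▒▒▒▒▒▒▒▒▒▒▒                


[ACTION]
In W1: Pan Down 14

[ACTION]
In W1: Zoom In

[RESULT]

                                  
                                  
━━━━━━━━━━━━━━━━━━━━━━━━━━━━━━━━━━
 ImageViewer                      
──────────────────────────────────
░░░░░░░░░░░░░░░░░░░░░░░░░░░░░░░░░░
░░░░░░░░░░░░░░░░░░░░░░░░░░░░░░░░░░
▒▒▒▒▒▒▒▒▒▒▒▒▒▒▒▒▒▒▒▒▒▒▒▒▒▒▒▒▒▒▒▒▒▒
▒▒▒▒▒▒▒▒▒▒▒▒▒▒▒▒▒▒▒▒▒▒▒▒▒▒▒▒▒▒▒▒▒▒
▒▒▒▒▒▒▒▒▒▒▒▒▒▒▒▒▒▒▒▒▒▒▒▒▒▒▒▒▒▒▒▒▒▒
▒▒▒▒▒▒▒▒▒▒▒▒▒▒▒▒▒▒▒▒▒▒▒▒▒▒▒▒▒▒▒▒▒▒
▒▒▒▒▒▒▒▒▒▒▒▒▒▒▒▒▒▒▒▒▒▒▒▒▒▒▒▒▒▒▒▒▒▒
▒▒▒▒▒▒▒▒▒▒▒▒▒▒▒▒▒▒▒▒▒▒▒▒▒▒▒▒▒▒▒▒▒▒
▒▒▒▒▒▒▒▒▒▒▒▒▒▒▒▒▒▒▒▒▒▒▒▒▒▒▒▒▒▒▒▒▒▒
▒▒▒▒▒▒▒▒▒▒▒▒▒▒▒▒▒▒▒▒▒▒▒▒▒▒▒▒▒▒▒▒▒▒


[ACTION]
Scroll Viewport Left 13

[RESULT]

                                  
                                  
┏━━━━━━━━━━━━━━━━━━━━━━━━━━━━━━━━━
┃ ImageViewer                     
┠─────────────────────────────────
┃░░░░░░░░░░░░░░░░░░░░░░░░░░░░░░░░░
┃░░░░░░░░░░░░░░░░░░░░░░░░░░░░░░░░░
┃▒▒▒▒▒▒▒▒▒▒▒▒▒▒▒▒▒▒▒▒▒▒▒▒▒▒▒▒▒▒▒▒▒
┃▒▒▒▒▒▒▒▒▒▒▒▒▒▒▒▒▒▒▒▒▒▒▒▒▒▒▒▒▒▒▒▒▒
┃▒▒▒▒▒▒▒▒▒▒▒▒▒▒▒▒▒▒▒▒▒▒▒▒▒▒▒▒▒▒▒▒▒
┃▒▒▒▒▒▒▒▒▒▒▒▒▒▒▒▒▒▒▒▒▒▒▒▒▒▒▒▒▒▒▒▒▒
┃▒▒▒▒▒▒▒▒▒▒▒▒▒▒▒▒▒▒▒▒▒▒▒▒▒▒▒▒▒▒▒▒▒
┃▒▒▒▒▒▒▒▒▒▒▒▒▒▒▒▒▒▒▒▒▒▒▒▒▒▒▒▒▒▒▒▒▒
┃▒▒▒▒▒▒▒▒▒▒▒▒▒▒▒▒▒▒▒▒▒▒▒▒▒▒▒▒▒▒▒▒▒
┃▒▒▒▒▒▒▒▒▒▒▒▒▒▒▒▒▒▒▒▒▒▒▒▒▒▒▒▒▒▒▒▒▒


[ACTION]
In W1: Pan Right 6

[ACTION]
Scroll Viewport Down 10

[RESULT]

┃░░░░░░░░░░░░░░░░░░░░░░░░░░░░░░░░░
┃▒▒▒▒▒▒▒▒▒▒▒▒▒▒▒▒▒▒▒▒▒▒▒▒▒▒▒▒▒▒▒▒▒
┃▒▒▒▒▒▒▒▒▒▒▒▒▒▒▒▒▒▒▒▒▒▒▒▒▒▒▒▒▒▒▒▒▒
┃▒▒▒▒▒▒▒▒▒▒▒▒▒▒▒▒▒▒▒▒▒▒▒▒▒▒▒▒▒▒▒▒▒
┃▒▒▒▒▒▒▒▒▒▒▒▒▒▒▒▒▒▒▒▒▒▒▒▒▒▒▒▒▒▒▒▒▒
┃▒▒▒▒▒▒▒▒▒▒▒▒▒▒▒▒▒▒▒▒▒▒▒▒▒▒▒▒▒▒▒▒▒
┃▒▒▒▒▒▒▒▒▒▒▒▒▒▒▒▒▒▒▒▒▒▒▒▒▒▒▒▒▒▒▒▒▒
┃▒▒▒▒▒▒▒▒▒▒▒▒▒▒▒▒▒▒▒▒▒▒▒▒▒▒▒▒▒▒▒▒▒
┃▒▒▒▒▒▒▒▒▒▒▒▒▒▒▒▒▒▒▒▒▒▒▒▒▒▒▒▒▒▒▒▒▒
┗━━━━━━━━━━━━━━━━━━━━━━━━━━━━━━━━━
                                  
                                  
                                  
                                  
                                  


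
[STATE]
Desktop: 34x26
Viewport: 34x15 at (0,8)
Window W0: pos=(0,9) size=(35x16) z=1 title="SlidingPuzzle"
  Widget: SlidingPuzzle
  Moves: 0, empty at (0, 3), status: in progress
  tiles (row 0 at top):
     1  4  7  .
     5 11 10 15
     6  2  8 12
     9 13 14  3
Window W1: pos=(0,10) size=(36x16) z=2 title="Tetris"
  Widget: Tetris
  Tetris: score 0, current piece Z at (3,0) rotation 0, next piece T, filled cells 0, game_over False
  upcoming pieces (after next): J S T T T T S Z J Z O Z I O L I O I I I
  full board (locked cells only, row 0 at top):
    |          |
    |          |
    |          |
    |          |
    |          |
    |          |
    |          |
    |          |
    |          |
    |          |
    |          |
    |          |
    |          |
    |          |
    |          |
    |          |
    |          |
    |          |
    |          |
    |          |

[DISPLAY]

                                  
┏━━━━━━━━━━━━━━━━━━━━━━━━━━━━━━━━━
┏━━━━━━━━━━━━━━━━━━━━━━━━━━━━━━━━━
┃ Tetris                          
┠─────────────────────────────────
┃          │Next:                 
┃          │ ▒                    
┃          │▒▒▒                   
┃          │                      
┃          │                      
┃          │                      
┃          │Score:                
┃          │0                     
┃          │                      
┃          │                      


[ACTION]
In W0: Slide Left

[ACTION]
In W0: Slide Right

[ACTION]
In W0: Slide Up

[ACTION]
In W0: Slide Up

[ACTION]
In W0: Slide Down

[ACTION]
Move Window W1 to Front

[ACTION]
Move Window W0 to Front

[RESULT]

                                  
┏━━━━━━━━━━━━━━━━━━━━━━━━━━━━━━━━━
┃ SlidingPuzzle                   
┠─────────────────────────────────
┃┌────┬────┬────┬────┐            
┃│  1 │  4 │ 10 │  7 │            
┃├────┼────┼────┼────┤            
┃│  5 │ 11 │    │ 15 │            
┃├────┼────┼────┼────┤            
┃│  6 │  2 │  8 │ 12 │            
┃├────┼────┼────┼────┤            
┃│  9 │ 13 │ 14 │  3 │            
┃└────┴────┴────┴────┘            
┃Moves: 4                         
┃                                 


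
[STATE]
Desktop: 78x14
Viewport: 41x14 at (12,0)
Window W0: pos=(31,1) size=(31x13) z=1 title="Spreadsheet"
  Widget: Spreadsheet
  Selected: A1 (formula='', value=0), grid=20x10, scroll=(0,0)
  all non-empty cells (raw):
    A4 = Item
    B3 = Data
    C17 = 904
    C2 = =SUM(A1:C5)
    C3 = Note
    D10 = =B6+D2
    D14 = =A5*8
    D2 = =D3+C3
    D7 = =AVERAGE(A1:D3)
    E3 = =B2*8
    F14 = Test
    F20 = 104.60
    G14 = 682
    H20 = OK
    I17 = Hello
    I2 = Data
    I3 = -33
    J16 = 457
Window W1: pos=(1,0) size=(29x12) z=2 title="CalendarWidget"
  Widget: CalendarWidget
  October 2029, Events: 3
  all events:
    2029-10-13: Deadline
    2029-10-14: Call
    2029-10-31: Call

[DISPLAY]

━━━━━━━━━━━━━━━━━┓                       
idget            ┃ ┏━━━━━━━━━━━━━━━━━━━━━
─────────────────┨ ┃ Spreadsheet         
tober 2029       ┃ ┠─────────────────────
h Fr Sa Su       ┃ ┃A1:                  
4  5  6  7       ┃ ┃       A       B     
1 12 13* 14*     ┃ ┃---------------------
8 19 20 21       ┃ ┃  1      [0]       0 
5 26 27 28       ┃ ┃  2        0       0#
                 ┃ ┃  3        0Data    N
                 ┃ ┃  4 Item           0 
━━━━━━━━━━━━━━━━━┛ ┃  5        0       0 
                   ┃  6        0       0 
                   ┗━━━━━━━━━━━━━━━━━━━━━


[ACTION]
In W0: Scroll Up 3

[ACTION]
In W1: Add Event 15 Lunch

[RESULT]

━━━━━━━━━━━━━━━━━┓                       
idget            ┃ ┏━━━━━━━━━━━━━━━━━━━━━
─────────────────┨ ┃ Spreadsheet         
tober 2029       ┃ ┠─────────────────────
h Fr Sa Su       ┃ ┃A1:                  
4  5  6  7       ┃ ┃       A       B     
1 12 13* 14*     ┃ ┃---------------------
18 19 20 21      ┃ ┃  1      [0]       0 
5 26 27 28       ┃ ┃  2        0       0#
                 ┃ ┃  3        0Data    N
                 ┃ ┃  4 Item           0 
━━━━━━━━━━━━━━━━━┛ ┃  5        0       0 
                   ┃  6        0       0 
                   ┗━━━━━━━━━━━━━━━━━━━━━


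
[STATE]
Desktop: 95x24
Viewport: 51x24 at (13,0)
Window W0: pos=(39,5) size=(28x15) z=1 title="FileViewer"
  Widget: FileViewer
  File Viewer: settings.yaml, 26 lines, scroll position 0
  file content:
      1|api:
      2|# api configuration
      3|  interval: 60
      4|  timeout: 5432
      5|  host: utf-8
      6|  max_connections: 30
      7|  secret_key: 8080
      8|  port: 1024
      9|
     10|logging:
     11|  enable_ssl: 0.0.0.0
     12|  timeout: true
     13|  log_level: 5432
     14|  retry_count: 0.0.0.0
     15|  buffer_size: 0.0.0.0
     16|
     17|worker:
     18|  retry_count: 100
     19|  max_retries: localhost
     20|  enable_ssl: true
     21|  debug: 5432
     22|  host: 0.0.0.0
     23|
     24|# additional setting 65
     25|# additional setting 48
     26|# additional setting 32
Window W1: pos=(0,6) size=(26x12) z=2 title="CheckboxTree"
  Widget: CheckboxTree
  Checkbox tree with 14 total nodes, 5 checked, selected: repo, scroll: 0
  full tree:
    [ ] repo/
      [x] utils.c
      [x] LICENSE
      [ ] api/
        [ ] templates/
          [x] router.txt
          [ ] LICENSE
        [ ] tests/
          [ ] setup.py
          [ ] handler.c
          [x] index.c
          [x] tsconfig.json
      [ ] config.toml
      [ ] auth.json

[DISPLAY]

                                                   
                                                   
                                                   
                                                   
                                                   
                          ┏━━━━━━━━━━━━━━━━━━━━━━━━
━━━━━━━━━━━━┓             ┃ FileViewer             
e           ┃             ┠────────────────────────
────────────┨             ┃api:                    
            ┃             ┃# api configuration     
.c          ┃             ┃  interval: 60          
SE          ┃             ┃  timeout: 5432         
            ┃             ┃  host: utf-8           
plates/     ┃             ┃  max_connections: 30   
outer.txt   ┃             ┃  secret_key: 8080      
ICENSE      ┃             ┃  port: 1024            
ts/         ┃             ┃                        
━━━━━━━━━━━━┛             ┃logging:                
                          ┃  enable_ssl: 0.0.0.0   
                          ┗━━━━━━━━━━━━━━━━━━━━━━━━
                                                   
                                                   
                                                   
                                                   


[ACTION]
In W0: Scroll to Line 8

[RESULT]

                                                   
                                                   
                                                   
                                                   
                                                   
                          ┏━━━━━━━━━━━━━━━━━━━━━━━━
━━━━━━━━━━━━┓             ┃ FileViewer             
e           ┃             ┠────────────────────────
────────────┨             ┃  port: 1024            
            ┃             ┃                        
.c          ┃             ┃logging:                
SE          ┃             ┃  enable_ssl: 0.0.0.0   
            ┃             ┃  timeout: true         
plates/     ┃             ┃  log_level: 5432       
outer.txt   ┃             ┃  retry_count: 0.0.0.0  
ICENSE      ┃             ┃  buffer_size: 0.0.0.0  
ts/         ┃             ┃                        
━━━━━━━━━━━━┛             ┃worker:                 
                          ┃  retry_count: 100      
                          ┗━━━━━━━━━━━━━━━━━━━━━━━━
                                                   
                                                   
                                                   
                                                   


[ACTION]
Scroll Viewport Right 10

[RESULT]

                                                   
                                                   
                                                   
                                                   
                                                   
                ┏━━━━━━━━━━━━━━━━━━━━━━━━━━┓       
━━┓             ┃ FileViewer               ┃       
  ┃             ┠──────────────────────────┨       
──┨             ┃  port: 1024             ▲┃       
  ┃             ┃                         ░┃       
  ┃             ┃logging:                 ░┃       
  ┃             ┃  enable_ssl: 0.0.0.0    ░┃       
  ┃             ┃  timeout: true          ░┃       
  ┃             ┃  log_level: 5432        █┃       
  ┃             ┃  retry_count: 0.0.0.0   ░┃       
  ┃             ┃  buffer_size: 0.0.0.0   ░┃       
  ┃             ┃                         ░┃       
━━┛             ┃worker:                  ░┃       
                ┃  retry_count: 100       ▼┃       
                ┗━━━━━━━━━━━━━━━━━━━━━━━━━━┛       
                                                   
                                                   
                                                   
                                                   
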